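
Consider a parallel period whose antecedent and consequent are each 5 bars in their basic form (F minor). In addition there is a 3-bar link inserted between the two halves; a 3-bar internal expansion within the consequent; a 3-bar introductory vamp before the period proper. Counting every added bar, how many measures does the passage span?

19 measures

Basic parallel period: 5 + 5 = 10 bars.
10 (basic form) + 3 (link) + 3 (internal expansion) + 3 (introduction) = 19.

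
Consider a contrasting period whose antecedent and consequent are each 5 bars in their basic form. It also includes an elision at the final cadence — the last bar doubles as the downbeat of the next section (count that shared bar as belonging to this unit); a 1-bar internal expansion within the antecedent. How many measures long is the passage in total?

11 measures

Basic contrasting period: 5 + 5 = 10 bars.
10 (basic form) + 1 (internal expansion) = 11.
The elision shares a bar with the next section but does not change this unit's count.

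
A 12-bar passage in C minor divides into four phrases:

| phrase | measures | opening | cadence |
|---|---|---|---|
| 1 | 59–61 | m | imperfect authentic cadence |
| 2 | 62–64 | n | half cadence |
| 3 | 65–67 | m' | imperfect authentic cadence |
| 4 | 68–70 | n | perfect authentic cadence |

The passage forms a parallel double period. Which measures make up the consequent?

In a double period the first pair of phrases (ending half cadence) is the large antecedent and the second pair (ending perfect authentic cadence) is the large consequent; the consequent is measures 65–70.

measures 65–70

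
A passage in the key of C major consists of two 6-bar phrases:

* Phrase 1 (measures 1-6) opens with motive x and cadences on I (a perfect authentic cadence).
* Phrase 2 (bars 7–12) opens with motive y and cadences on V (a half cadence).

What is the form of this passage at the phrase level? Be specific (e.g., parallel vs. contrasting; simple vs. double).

phrase group

The second phrase closes with a half cadence, which is not stronger than the first phrase's perfect authentic cadence; without a weak→strong cadential pair there is no antecedent–consequent relationship, so this is a phrase group rather than a period.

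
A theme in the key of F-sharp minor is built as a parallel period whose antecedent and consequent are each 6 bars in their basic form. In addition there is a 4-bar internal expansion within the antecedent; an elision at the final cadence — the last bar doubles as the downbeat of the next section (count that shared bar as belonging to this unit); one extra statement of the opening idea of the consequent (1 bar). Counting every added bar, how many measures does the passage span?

17 measures

Basic parallel period: 6 + 6 = 12 bars.
12 (basic form) + 4 (internal expansion) + 1 (extra statement) = 17.
The elision shares a bar with the next section but does not change this unit's count.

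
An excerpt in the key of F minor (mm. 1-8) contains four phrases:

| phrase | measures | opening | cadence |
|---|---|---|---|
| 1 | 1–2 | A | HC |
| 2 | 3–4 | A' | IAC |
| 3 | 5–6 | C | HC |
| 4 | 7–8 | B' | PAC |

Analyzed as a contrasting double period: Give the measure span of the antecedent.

In a double period the four phrases pair into a large antecedent (phrases 1–2, ending imperfect authentic cadence) and a large consequent (phrases 3–4, ending perfect authentic cadence). The antecedent spans mm. 1–4.

measures 1–4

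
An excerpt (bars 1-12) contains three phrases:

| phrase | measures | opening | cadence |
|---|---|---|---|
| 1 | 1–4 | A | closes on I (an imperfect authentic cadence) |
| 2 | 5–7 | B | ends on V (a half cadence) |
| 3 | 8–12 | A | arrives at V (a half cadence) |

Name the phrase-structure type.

phrase group

The final phrase closes with a half cadence, which is not stronger than the preceding half cadence; the 3 phrases lack an overall antecedent–consequent design and so form a phrase group.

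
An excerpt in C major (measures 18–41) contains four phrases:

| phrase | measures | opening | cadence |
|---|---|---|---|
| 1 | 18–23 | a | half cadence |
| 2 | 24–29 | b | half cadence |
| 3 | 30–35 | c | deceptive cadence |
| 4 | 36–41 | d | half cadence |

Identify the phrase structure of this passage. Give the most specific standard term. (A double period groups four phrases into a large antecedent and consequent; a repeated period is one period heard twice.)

phrase group

Phrase 4 ends with a half cadence, no stronger than phrase 2's half cadence, so the four phrases do not form a double period; nor do phrases 3–4 duplicate 1–2, so it is not a repeated period. With no phrase reaching a conclusive cadence, the passage is a phrase group.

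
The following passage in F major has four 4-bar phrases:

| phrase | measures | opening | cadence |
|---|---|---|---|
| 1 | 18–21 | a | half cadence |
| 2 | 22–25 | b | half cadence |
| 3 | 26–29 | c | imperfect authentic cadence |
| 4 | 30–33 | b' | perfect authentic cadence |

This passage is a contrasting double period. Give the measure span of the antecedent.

In a double period the four phrases pair into a large antecedent (phrases 1–2, ending half cadence) and a large consequent (phrases 3–4, ending perfect authentic cadence). The antecedent spans bars 18–25.

measures 18–25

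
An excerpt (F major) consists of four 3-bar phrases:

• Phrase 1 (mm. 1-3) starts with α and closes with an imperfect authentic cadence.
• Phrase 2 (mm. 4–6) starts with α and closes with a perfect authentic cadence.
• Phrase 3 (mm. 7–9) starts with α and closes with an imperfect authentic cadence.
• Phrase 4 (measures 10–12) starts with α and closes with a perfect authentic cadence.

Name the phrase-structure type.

The cadence pattern IAC–PAC–IAC–PAC is weak–strong twice, and phrases 3–4 restate phrases 1–2: a period heard twice, not a double period (which would end weakly at phrase 2).

repeated period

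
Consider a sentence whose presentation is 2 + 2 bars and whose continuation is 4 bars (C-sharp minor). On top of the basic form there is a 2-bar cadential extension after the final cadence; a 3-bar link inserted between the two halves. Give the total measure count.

Basic sentence: 2 + 2 + 4 = 8 bars.
8 (basic form) + 2 (cadential extension) + 3 (link) = 13.

13 measures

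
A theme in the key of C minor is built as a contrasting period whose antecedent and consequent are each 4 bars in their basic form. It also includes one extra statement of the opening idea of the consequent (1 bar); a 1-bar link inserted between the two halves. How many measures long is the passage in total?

Basic contrasting period: 4 + 4 = 8 bars.
8 (basic form) + 1 (extra statement) + 1 (link) = 10.

10 measures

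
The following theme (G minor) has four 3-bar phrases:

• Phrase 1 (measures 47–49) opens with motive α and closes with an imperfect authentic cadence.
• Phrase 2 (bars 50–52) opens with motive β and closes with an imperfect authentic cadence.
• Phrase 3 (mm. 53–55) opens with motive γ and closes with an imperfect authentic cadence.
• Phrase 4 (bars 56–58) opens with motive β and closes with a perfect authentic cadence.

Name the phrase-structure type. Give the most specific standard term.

Four phrases in two halves: the first half (measures 47-52) ends with an imperfect authentic cadence, the second (mm. 53–58) with a perfect authentic cadence — a large antecedent–consequent pair, i.e. a double period.
Phrase 3 begins with different material from phrase 1, making it contrasting.

contrasting double period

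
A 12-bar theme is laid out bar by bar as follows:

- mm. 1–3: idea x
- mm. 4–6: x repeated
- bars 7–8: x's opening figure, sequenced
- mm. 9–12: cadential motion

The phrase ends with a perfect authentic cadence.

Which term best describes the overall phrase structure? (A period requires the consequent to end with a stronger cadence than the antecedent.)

Basic idea (bars 1–3) + its repetition (measures 4–6) form the presentation; fragmentation and cadence (mm. 7–12) form the continuation — the 12-bar whole is a sentence.

sentence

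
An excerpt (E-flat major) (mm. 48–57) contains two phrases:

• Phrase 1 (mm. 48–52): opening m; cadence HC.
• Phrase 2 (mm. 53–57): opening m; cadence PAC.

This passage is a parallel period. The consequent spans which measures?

The antecedent is the phrase ending with the weaker cadence (half cadence, phrase 1) and the consequent the one ending more conclusively (perfect authentic cadence, phrase 2); the consequent is bars 53-57.

measures 53–57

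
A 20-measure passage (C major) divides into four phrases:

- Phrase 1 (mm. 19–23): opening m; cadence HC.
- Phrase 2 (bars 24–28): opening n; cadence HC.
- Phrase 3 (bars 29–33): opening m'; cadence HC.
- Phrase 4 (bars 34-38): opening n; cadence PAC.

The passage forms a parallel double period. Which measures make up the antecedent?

measures 19–28

In a double period the four phrases pair into a large antecedent (phrases 1–2, ending half cadence) and a large consequent (phrases 3–4, ending perfect authentic cadence). The antecedent spans mm. 19–28.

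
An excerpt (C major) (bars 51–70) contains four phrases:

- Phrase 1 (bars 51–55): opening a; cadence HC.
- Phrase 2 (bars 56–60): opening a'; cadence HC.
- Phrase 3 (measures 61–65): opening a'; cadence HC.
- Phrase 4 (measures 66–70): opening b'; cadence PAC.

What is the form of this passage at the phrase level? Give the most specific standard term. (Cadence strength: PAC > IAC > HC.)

Four phrases in two halves: the first half (mm. 51-60) ends with a half cadence, the second (measures 61–70) with a perfect authentic cadence — a large antecedent–consequent pair, i.e. a double period.
Phrase 3 begins with the same material as phrase 1, making it parallel.

parallel double period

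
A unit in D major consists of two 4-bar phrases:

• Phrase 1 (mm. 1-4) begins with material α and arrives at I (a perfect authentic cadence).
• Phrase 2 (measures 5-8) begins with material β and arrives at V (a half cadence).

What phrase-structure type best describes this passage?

The second phrase closes with a half cadence, which is not stronger than the first phrase's perfect authentic cadence; without a weak→strong cadential pair there is no antecedent–consequent relationship, so this is a phrase group rather than a period.

phrase group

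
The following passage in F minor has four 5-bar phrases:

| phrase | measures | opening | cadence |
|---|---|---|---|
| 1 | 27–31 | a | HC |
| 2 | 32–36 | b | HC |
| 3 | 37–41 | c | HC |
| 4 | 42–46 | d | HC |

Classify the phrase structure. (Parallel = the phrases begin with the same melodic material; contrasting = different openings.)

phrase group

Phrase 4 ends with a half cadence, no stronger than phrase 2's half cadence, so the four phrases do not form a double period; nor do phrases 3–4 duplicate 1–2, so it is not a repeated period. With no phrase reaching a conclusive cadence, the passage is a phrase group.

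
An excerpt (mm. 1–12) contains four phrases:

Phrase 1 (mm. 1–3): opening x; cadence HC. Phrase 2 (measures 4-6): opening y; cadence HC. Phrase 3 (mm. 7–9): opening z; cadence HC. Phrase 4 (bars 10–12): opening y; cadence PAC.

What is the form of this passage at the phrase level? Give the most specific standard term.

contrasting double period

Four phrases in two halves: the first half (measures 1–6) ends with a half cadence, the second (measures 7–12) with a perfect authentic cadence — a large antecedent–consequent pair, i.e. a double period.
Phrase 3 begins with different material from phrase 1, making it contrasting.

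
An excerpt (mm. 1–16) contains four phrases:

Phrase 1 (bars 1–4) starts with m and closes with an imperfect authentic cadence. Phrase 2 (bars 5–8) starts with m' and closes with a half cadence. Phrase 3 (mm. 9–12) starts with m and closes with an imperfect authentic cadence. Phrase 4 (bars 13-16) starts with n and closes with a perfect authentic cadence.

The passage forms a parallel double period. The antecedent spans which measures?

In a double period the four phrases pair into a large antecedent (phrases 1–2, ending half cadence) and a large consequent (phrases 3–4, ending perfect authentic cadence). The antecedent spans mm. 1–8.

measures 1–8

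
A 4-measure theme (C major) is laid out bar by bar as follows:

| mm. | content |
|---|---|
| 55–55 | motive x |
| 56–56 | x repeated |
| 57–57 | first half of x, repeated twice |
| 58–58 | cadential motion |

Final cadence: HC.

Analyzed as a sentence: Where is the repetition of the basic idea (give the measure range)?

measures 56–56

The presentation of a sentence is the basic idea (m. 55) plus its repetition (bar 56); the repetition of the basic idea is therefore bar 56.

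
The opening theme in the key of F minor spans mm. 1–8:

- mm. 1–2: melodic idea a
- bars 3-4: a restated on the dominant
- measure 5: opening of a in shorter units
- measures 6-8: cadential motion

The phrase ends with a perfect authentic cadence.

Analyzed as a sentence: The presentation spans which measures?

measures 1–4

The presentation of a sentence is the basic idea (measures 1-2) plus its repetition (measures 3-4); the presentation is therefore measures 1-4.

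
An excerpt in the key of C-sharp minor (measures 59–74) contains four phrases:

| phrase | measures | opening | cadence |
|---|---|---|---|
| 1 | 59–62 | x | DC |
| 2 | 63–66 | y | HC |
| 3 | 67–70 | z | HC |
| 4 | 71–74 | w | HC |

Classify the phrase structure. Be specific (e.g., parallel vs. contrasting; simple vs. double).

Phrase 4 ends with a half cadence, no stronger than phrase 2's half cadence, so the four phrases do not form a double period; nor do phrases 3–4 duplicate 1–2, so it is not a repeated period. With no phrase reaching a conclusive cadence, the passage is a phrase group.

phrase group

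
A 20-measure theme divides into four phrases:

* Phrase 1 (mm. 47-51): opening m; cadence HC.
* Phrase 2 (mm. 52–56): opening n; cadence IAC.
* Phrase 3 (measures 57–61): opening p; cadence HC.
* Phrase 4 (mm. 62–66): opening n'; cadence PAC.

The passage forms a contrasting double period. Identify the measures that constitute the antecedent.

In a double period the four phrases pair into a large antecedent (phrases 1–2, ending imperfect authentic cadence) and a large consequent (phrases 3–4, ending perfect authentic cadence). The antecedent spans bars 47-56.

measures 47–56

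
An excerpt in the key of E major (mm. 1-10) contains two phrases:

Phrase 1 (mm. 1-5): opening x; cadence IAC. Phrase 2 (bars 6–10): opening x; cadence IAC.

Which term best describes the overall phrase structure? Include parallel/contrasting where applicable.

Both phrases have the same opening (x) and the same cadence (imperfect authentic cadence): the second is a restatement, not a consequent, so this is a repeated phrase rather than a period.

repeated phrase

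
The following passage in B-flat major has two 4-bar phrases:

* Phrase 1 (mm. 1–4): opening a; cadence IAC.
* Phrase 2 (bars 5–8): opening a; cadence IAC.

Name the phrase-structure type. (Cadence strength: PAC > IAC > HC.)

repeated phrase

Both phrases have the same opening (a) and the same cadence (imperfect authentic cadence): the second is a restatement, not a consequent, so this is a repeated phrase rather than a period.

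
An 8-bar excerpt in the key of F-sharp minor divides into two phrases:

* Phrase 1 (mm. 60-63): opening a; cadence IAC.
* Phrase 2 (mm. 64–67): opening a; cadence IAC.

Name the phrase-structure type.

Both phrases have the same opening (a) and the same cadence (imperfect authentic cadence): the second is a restatement, not a consequent, so this is a repeated phrase rather than a period.

repeated phrase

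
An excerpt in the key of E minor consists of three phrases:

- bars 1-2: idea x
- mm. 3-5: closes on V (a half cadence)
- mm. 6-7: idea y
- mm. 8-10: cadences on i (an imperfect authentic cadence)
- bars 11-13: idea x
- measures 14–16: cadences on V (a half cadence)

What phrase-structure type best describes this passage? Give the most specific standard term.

The final phrase closes with a half cadence, which is not stronger than the preceding imperfect authentic cadence; the 3 phrases lack an overall antecedent–consequent design and so form a phrase group.

phrase group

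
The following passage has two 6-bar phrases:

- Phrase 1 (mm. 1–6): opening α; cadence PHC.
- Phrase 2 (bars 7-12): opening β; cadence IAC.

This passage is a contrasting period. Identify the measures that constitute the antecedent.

The antecedent is the phrase ending with the weaker cadence (Phrygian half cadence, phrase 1) and the consequent the one ending more conclusively (imperfect authentic cadence, phrase 2); the antecedent is mm. 1-6.

measures 1–6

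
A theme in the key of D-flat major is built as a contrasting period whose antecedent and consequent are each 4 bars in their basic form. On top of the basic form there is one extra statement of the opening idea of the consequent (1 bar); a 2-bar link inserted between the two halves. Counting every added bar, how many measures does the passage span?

Basic contrasting period: 4 + 4 = 8 bars.
8 (basic form) + 1 (extra statement) + 2 (link) = 11.

11 measures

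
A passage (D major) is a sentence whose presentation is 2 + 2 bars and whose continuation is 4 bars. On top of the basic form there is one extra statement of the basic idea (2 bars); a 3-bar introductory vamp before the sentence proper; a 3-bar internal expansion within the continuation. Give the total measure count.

Basic sentence: 2 + 2 + 4 = 8 bars.
8 (basic form) + 2 (extra statement) + 3 (introduction) + 3 (internal expansion) = 16.

16 measures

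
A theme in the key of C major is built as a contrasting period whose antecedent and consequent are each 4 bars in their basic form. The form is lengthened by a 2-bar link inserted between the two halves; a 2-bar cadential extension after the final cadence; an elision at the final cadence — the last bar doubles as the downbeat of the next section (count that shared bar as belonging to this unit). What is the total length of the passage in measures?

12 measures

Basic contrasting period: 4 + 4 = 8 bars.
8 (basic form) + 2 (link) + 2 (cadential extension) = 12.
The elision shares a bar with the next section but does not change this unit's count.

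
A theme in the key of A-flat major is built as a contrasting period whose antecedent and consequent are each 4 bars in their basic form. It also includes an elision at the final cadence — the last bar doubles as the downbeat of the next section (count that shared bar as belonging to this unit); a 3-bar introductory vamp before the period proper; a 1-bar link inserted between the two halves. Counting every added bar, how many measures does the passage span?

12 measures

Basic contrasting period: 4 + 4 = 8 bars.
8 (basic form) + 3 (introduction) + 1 (link) = 12.
The elision shares a bar with the next section but does not change this unit's count.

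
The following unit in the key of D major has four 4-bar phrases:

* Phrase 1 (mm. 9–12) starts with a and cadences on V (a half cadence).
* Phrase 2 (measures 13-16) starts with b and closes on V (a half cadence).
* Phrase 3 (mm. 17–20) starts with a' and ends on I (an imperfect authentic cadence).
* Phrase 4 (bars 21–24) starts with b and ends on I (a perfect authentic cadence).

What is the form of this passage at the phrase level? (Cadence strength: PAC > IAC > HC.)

Four phrases in two halves: the first half (bars 9–16) ends with a half cadence, the second (mm. 17–24) with a perfect authentic cadence — a large antecedent–consequent pair, i.e. a double period.
Phrase 3 begins with the same material as phrase 1, making it parallel.

parallel double period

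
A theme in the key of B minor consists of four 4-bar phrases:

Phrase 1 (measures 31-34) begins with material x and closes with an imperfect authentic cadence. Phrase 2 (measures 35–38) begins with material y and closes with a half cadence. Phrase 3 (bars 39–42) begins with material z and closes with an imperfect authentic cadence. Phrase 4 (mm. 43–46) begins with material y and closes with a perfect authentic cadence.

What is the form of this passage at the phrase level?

contrasting double period

Four phrases in two halves: the first half (bars 31–38) ends with a half cadence, the second (mm. 39-46) with a perfect authentic cadence — a large antecedent–consequent pair, i.e. a double period.
Phrase 3 begins with different material from phrase 1, making it contrasting.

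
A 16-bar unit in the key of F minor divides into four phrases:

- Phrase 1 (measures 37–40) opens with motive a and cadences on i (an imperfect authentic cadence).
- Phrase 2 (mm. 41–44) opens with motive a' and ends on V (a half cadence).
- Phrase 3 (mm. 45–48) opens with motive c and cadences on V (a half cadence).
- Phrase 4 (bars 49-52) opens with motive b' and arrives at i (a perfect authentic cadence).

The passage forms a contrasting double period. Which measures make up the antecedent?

In a double period the four phrases pair into a large antecedent (phrases 1–2, ending half cadence) and a large consequent (phrases 3–4, ending perfect authentic cadence). The antecedent spans mm. 37-44.

measures 37–44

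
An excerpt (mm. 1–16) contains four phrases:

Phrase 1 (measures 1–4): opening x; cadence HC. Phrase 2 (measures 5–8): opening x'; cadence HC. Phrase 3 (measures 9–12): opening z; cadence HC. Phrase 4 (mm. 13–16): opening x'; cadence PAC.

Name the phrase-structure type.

Four phrases in two halves: the first half (mm. 1–8) ends with a half cadence, the second (measures 9-16) with a perfect authentic cadence — a large antecedent–consequent pair, i.e. a double period.
Phrase 3 begins with different material from phrase 1, making it contrasting.

contrasting double period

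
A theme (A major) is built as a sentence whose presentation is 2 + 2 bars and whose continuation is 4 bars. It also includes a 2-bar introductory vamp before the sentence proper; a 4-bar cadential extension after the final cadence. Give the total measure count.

Basic sentence: 2 + 2 + 4 = 8 bars.
8 (basic form) + 2 (introduction) + 4 (cadential extension) = 14.

14 measures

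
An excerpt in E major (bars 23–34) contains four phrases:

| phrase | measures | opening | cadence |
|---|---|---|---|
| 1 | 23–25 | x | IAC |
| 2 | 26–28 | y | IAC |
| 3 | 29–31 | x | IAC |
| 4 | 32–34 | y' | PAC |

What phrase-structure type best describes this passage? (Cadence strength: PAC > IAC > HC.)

parallel double period

Four phrases in two halves: the first half (mm. 23-28) ends with an imperfect authentic cadence, the second (measures 29–34) with a perfect authentic cadence — a large antecedent–consequent pair, i.e. a double period.
Phrase 3 begins with the same material as phrase 1, making it parallel.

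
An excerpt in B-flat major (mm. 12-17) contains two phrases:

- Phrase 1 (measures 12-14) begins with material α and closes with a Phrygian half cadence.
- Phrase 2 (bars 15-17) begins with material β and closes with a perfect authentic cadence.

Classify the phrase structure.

Phrase 1 ends with a Phrygian half cadence (weaker) and phrase 2 with a perfect authentic cadence (stronger): antecedent + consequent = a period.
The two phrases open with different material (α / β), so the period is contrasting.

contrasting period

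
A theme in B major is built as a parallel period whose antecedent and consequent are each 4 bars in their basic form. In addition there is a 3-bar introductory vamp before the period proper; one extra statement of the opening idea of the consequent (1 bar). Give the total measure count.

Basic parallel period: 4 + 4 = 8 bars.
8 (basic form) + 3 (introduction) + 1 (extra statement) = 12.

12 measures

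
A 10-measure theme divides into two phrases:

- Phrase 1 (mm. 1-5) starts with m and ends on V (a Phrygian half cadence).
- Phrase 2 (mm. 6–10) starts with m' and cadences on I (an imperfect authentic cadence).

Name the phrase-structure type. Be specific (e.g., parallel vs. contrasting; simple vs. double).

parallel period

Phrase 1 ends with a Phrygian half cadence (weaker) and phrase 2 with an imperfect authentic cadence (stronger): antecedent + consequent = a period.
The two phrases open with the same material (m / m'), so the period is parallel.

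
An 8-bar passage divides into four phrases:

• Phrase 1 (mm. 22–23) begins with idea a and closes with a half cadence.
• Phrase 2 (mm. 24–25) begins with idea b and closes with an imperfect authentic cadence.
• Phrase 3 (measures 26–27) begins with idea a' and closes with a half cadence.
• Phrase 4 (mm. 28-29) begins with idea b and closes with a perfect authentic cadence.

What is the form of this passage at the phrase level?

Four phrases in two halves: the first half (measures 22–25) ends with an imperfect authentic cadence, the second (bars 26–29) with a perfect authentic cadence — a large antecedent–consequent pair, i.e. a double period.
Phrase 3 begins with the same material as phrase 1, making it parallel.

parallel double period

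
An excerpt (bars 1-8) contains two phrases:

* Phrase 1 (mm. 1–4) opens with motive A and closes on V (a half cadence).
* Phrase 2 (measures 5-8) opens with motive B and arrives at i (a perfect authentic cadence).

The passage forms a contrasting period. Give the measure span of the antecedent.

The phrase ending with the weaker cadence (half cadence) is the antecedent; the one ending more conclusively (perfect authentic cadence) is the consequent. The antecedent is measures 1–4.

measures 1–4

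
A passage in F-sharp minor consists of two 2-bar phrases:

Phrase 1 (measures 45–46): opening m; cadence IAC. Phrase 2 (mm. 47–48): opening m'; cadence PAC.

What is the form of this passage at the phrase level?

parallel period

Phrase 1 ends with an imperfect authentic cadence (weaker) and phrase 2 with a perfect authentic cadence (stronger): antecedent + consequent = a period.
The two phrases open with the same material (m / m'), so the period is parallel.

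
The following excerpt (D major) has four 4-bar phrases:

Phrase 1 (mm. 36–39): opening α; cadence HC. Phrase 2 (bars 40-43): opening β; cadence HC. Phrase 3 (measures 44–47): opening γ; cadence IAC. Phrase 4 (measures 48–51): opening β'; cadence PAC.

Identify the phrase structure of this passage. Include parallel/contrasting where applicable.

contrasting double period

Four phrases in two halves: the first half (mm. 36–43) ends with a half cadence, the second (mm. 44-51) with a perfect authentic cadence — a large antecedent–consequent pair, i.e. a double period.
Phrase 3 begins with different material from phrase 1, making it contrasting.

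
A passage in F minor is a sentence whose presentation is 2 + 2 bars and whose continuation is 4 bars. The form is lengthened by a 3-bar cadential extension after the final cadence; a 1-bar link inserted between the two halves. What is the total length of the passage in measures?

12 measures

Basic sentence: 2 + 2 + 4 = 8 bars.
8 (basic form) + 3 (cadential extension) + 1 (link) = 12.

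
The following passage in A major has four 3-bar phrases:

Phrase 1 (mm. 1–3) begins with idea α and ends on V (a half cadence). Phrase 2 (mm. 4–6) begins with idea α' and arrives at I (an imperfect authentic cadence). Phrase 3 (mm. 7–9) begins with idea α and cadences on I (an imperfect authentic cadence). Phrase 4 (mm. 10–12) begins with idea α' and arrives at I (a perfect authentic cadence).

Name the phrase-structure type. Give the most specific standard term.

parallel double period

Four phrases in two halves: the first half (bars 1-6) ends with an imperfect authentic cadence, the second (measures 7–12) with a perfect authentic cadence — a large antecedent–consequent pair, i.e. a double period.
Phrase 3 begins with the same material as phrase 1, making it parallel.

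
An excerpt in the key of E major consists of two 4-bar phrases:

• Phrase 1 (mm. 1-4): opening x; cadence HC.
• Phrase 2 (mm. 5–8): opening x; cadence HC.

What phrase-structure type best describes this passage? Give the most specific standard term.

Both phrases have the same opening (x) and the same cadence (half cadence): the second is a restatement, not a consequent, so this is a repeated phrase rather than a period.

repeated phrase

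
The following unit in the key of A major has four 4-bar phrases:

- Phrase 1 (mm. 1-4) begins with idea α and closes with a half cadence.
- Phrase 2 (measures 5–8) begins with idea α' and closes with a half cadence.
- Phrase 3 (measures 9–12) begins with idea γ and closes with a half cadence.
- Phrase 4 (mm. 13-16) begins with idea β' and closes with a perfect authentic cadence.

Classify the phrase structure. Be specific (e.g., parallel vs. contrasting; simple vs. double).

Four phrases in two halves: the first half (mm. 1-8) ends with a half cadence, the second (mm. 9–16) with a perfect authentic cadence — a large antecedent–consequent pair, i.e. a double period.
Phrase 3 begins with different material from phrase 1, making it contrasting.

contrasting double period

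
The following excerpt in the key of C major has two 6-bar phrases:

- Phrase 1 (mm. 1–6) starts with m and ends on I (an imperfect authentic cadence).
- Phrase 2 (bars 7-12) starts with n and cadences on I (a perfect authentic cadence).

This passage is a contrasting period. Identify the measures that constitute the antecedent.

measures 1–6

The antecedent is the phrase ending with the weaker cadence (imperfect authentic cadence, phrase 1) and the consequent the one ending more conclusively (perfect authentic cadence, phrase 2); the antecedent is measures 1–6.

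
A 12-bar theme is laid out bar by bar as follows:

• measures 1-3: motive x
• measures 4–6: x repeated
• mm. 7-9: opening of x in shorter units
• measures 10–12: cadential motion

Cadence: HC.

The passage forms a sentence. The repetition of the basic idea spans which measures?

The presentation of a sentence is the basic idea (bars 1–3) plus its repetition (measures 4–6); the repetition of the basic idea is therefore bars 4-6.

measures 4–6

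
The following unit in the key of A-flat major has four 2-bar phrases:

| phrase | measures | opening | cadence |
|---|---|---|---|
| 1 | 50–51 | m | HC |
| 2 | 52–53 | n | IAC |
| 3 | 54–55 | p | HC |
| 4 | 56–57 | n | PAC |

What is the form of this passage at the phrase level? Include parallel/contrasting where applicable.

contrasting double period

Four phrases in two halves: the first half (measures 50–53) ends with an imperfect authentic cadence, the second (measures 54–57) with a perfect authentic cadence — a large antecedent–consequent pair, i.e. a double period.
Phrase 3 begins with different material from phrase 1, making it contrasting.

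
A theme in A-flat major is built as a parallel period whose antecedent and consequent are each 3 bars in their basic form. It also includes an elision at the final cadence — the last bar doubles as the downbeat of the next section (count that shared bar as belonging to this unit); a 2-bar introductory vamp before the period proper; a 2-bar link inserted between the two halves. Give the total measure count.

Basic parallel period: 3 + 3 = 6 bars.
6 (basic form) + 2 (introduction) + 2 (link) = 10.
The elision shares a bar with the next section but does not change this unit's count.

10 measures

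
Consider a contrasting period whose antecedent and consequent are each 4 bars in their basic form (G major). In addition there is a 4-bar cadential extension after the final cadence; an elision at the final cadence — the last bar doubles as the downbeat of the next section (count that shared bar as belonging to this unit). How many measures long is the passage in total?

Basic contrasting period: 4 + 4 = 8 bars.
8 (basic form) + 4 (cadential extension) = 12.
The elision shares a bar with the next section but does not change this unit's count.

12 measures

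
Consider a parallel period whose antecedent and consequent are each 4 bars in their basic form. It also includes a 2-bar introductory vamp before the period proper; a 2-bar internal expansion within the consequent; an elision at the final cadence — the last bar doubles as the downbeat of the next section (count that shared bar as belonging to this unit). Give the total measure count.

Basic parallel period: 4 + 4 = 8 bars.
8 (basic form) + 2 (introduction) + 2 (internal expansion) = 12.
The elision shares a bar with the next section but does not change this unit's count.

12 measures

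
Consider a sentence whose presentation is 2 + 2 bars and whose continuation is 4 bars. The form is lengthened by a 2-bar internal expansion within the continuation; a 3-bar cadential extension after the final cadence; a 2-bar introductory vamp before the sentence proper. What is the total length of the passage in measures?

Basic sentence: 2 + 2 + 4 = 8 bars.
8 (basic form) + 2 (internal expansion) + 3 (cadential extension) + 2 (introduction) = 15.

15 measures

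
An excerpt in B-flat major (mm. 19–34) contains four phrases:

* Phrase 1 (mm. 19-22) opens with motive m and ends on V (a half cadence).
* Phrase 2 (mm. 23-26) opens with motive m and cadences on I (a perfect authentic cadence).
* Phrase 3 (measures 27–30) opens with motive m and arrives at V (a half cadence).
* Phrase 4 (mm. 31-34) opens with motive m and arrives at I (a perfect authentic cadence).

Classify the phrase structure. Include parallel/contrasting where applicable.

repeated period

The cadence pattern HC–PAC–HC–PAC is weak–strong twice, and phrases 3–4 restate phrases 1–2: a period heard twice, not a double period (which would end weakly at phrase 2).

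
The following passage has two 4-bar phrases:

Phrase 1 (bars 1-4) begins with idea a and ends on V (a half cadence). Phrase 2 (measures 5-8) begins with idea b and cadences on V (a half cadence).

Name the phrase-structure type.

phrase group

The second phrase closes with a half cadence, which is not stronger than the first phrase's half cadence; without a weak→strong cadential pair there is no antecedent–consequent relationship, so this is a phrase group rather than a period.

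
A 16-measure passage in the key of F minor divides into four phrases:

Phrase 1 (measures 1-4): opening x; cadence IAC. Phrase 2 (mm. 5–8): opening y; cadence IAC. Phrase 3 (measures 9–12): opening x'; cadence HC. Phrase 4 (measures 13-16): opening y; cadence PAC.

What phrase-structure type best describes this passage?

Four phrases in two halves: the first half (bars 1–8) ends with an imperfect authentic cadence, the second (mm. 9–16) with a perfect authentic cadence — a large antecedent–consequent pair, i.e. a double period.
Phrase 3 begins with the same material as phrase 1, making it parallel.

parallel double period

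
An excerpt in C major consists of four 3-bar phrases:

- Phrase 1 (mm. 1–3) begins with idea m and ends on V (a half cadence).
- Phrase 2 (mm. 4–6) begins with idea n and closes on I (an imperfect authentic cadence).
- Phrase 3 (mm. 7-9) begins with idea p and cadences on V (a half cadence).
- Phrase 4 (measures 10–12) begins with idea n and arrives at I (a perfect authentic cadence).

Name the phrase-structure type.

Four phrases in two halves: the first half (measures 1–6) ends with an imperfect authentic cadence, the second (measures 7–12) with a perfect authentic cadence — a large antecedent–consequent pair, i.e. a double period.
Phrase 3 begins with different material from phrase 1, making it contrasting.

contrasting double period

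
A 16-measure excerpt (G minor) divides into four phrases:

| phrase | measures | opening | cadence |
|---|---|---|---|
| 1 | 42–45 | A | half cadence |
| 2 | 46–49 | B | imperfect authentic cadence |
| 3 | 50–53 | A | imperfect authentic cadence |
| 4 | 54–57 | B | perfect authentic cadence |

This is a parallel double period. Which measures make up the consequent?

In a double period the first pair of phrases (ending imperfect authentic cadence) is the large antecedent and the second pair (ending perfect authentic cadence) is the large consequent; the consequent is measures 50–57.

measures 50–57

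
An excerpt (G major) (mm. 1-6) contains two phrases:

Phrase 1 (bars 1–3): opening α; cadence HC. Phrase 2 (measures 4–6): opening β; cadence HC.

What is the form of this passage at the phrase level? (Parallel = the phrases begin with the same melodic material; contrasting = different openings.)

phrase group

The second phrase closes with a half cadence, which is not stronger than the first phrase's half cadence; without a weak→strong cadential pair there is no antecedent–consequent relationship, so this is a phrase group rather than a period.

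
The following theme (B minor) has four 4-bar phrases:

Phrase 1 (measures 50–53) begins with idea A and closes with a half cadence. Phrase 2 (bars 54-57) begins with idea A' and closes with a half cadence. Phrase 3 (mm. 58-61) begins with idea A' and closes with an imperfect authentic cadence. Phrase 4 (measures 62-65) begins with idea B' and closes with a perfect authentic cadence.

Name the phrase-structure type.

parallel double period

Four phrases in two halves: the first half (measures 50–57) ends with a half cadence, the second (bars 58–65) with a perfect authentic cadence — a large antecedent–consequent pair, i.e. a double period.
Phrase 3 begins with the same material as phrase 1, making it parallel.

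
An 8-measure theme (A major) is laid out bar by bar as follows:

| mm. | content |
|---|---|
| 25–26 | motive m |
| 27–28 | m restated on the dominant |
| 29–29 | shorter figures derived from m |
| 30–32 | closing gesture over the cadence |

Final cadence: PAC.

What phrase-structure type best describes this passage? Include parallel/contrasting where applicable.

Basic idea (mm. 25–26) + its repetition (bars 27-28) form the presentation; fragmentation and cadence (measures 29-32) form the continuation — the 8-bar whole is a sentence.

sentence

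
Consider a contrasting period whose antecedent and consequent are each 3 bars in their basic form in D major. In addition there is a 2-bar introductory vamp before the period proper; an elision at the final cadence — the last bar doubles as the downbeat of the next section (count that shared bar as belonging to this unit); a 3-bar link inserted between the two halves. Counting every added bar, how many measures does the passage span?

11 measures

Basic contrasting period: 3 + 3 = 6 bars.
6 (basic form) + 2 (introduction) + 3 (link) = 11.
The elision shares a bar with the next section but does not change this unit's count.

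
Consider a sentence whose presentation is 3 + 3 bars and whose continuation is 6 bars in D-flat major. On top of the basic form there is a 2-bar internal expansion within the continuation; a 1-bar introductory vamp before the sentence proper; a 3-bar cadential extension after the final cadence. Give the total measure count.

18 measures

Basic sentence: 3 + 3 + 6 = 12 bars.
12 (basic form) + 2 (internal expansion) + 1 (introduction) + 3 (cadential extension) = 18.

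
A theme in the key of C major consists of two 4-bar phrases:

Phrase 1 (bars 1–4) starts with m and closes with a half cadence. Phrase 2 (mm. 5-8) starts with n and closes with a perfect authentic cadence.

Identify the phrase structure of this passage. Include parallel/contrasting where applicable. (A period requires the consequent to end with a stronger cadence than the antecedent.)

Phrase 1 ends with a half cadence (weaker) and phrase 2 with a perfect authentic cadence (stronger): antecedent + consequent = a period.
The two phrases open with different material (m / n), so the period is contrasting.

contrasting period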